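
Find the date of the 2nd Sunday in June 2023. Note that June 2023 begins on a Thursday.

June 2023 begins on a Thursday, so the first Sunday is June 4 (3 days later).
The 2nd Sunday is 1 weeks later: 4 + 7 = 11.

2023-06-11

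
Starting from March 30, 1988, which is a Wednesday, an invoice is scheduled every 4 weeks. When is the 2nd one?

April 27, 1988

The 2nd occurrence is 1 interval after the first: 1 × 28 = 28 days after March 30, 1988.
March has 31 days — 1 day to the end of March leaves 27.
27 days into April → April 27, 1988.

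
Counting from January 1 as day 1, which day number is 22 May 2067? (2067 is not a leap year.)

142

Days in months before May: 31 + 28 + 31 + 30 = 120.
Plus 22 days into May → day 142.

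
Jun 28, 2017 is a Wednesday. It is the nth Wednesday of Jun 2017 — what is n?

Day 28 falls in week ⌈28/7⌉ of the month.
Days 1–7 hold the 1st Wednesday, 8–14 the 2nd, 15–21 the 3rd, 22–28 the 4th, 29–31 the 5th.
28 is in the range for the 4th.

4th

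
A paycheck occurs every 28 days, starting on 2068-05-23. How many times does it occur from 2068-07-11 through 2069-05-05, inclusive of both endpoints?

Occurrences land 28·i days after 2068-05-23 for i = 0, 1, 2, …
2068-07-11 is 49 days after the start; 49 ÷ 28 = 1 remainder 21; since the remainder is 21, round up to i = 2. First occurrence in the window: #3 on 2068-07-18 (2×28 = 56 days in).
2069-05-05 is 347 days after the start; 347 ÷ 28 = 12 remainder 11. Last occurrence in the window: #13 on 2069-04-24.
Occurrences #3 through #13: 11 in total.

11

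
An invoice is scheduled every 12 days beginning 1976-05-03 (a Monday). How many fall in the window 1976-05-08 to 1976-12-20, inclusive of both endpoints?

Occurrences land 12·i days after 1976-05-03 for i = 0, 1, 2, …
1976-05-08 is 5 days after the start; 5 ÷ 12 = 0 remainder 5; since the remainder is 5, round up to i = 1. First occurrence in the window: #2 on 1976-05-15 (1×12 = 12 days in).
1976-12-20 is 231 days after the start; 231 ÷ 12 = 19 remainder 3. Last occurrence in the window: #20 on 1976-12-17.
Occurrences #2 through #20: 19 in total.

19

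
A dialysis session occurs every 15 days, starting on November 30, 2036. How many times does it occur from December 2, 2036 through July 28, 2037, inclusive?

Occurrences land 15·i days after November 30, 2036 for i = 0, 1, 2, …
December 2, 2036 is 2 days after the start; 2 ÷ 15 = 0 remainder 2; since the remainder is 2, round up to i = 1. First occurrence in the window: #2 on December 15, 2036 (1×15 = 15 days in).
July 28, 2037 is 240 days after the start; 240 ÷ 15 = 16 remainder 0. Last occurrence in the window: #17 on July 28, 2037.
Occurrences #2 through #17: 16 in total.

16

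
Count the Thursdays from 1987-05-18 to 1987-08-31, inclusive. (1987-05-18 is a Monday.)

15

1987-05-18 is a Monday; the first Thursday on or after it is 1987-05-21 (3 days later).
From 1987-05-21 to 1987-08-31: 10 + 30 + 31 + 31 = 102 days (rest of May, June, July, August).
102 ÷ 7 = 14 full weeks with remainder 4, so 14 more Thursdays after the first → 15.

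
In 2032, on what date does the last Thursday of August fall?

The first Thursday of August 2032 is August 5.
August 2032 has 31 days. Adding weeks: 5, 12, 19, 26 — the last one ≤ 31 is the 26th.

26 August 2032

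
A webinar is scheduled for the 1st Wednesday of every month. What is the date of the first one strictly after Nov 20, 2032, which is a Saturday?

Dec 1, 2032

Nov 2032 starts on a Monday, so its 1st Wednesday is Nov 3, 2032 (2 days in).
That is not after Nov 20, 2032, so look at Dec 2032.
Dec 2032 starts on a Wednesday, so its 1st Wednesday is Dec 1, 2032.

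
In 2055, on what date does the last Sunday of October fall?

October 2055 begins on a Friday, so the first Sunday is October 3 (2 days later).
October 2055 has 31 days. Adding weeks: 3, 10, 17, 24, 31 — the last one ≤ 31 is the 31st.

October 31, 2055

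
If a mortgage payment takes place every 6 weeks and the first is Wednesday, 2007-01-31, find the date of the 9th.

The 9th occurrence is 8 intervals after the first: 8 × 42 = 336 days after 2007-01-31.
January has 31 days — 0 days to the end of January leaves 336.
February has 28 days (308 left).
March has 31 days (277 left).
April has 30 days (247 left).
May has 31 days (216 left).
June has 30 days (186 left).
July has 31 days (155 left).
August has 31 days (124 left).
September has 30 days (94 left).
October has 31 days (63 left).
November has 30 days (33 left).
December has 31 days (2 left).
2 days into January → 2008-01-02.

2008-01-02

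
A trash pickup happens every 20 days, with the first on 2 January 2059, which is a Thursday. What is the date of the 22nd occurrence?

26 February 2060

The 22nd occurrence is 21 intervals after the first: 21 × 20 = 420 days after 2 January 2059.
January has 31 days — 29 days to the end of January leaves 391.
February has 28 days (363 left).
March has 31 days (332 left).
April has 30 days (302 left).
May has 31 days (271 left).
June has 30 days (241 left).
July has 31 days (210 left).
August has 31 days (179 left).
September has 30 days (149 left).
October has 31 days (118 left).
November has 30 days (88 left).
December has 31 days (57 left).
January has 31 days (26 left).
26 days into February → 26 February 2060.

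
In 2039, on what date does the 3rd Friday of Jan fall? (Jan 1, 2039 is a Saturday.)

Jan 2039 begins on a Saturday, so the first Friday is Jan 7 (6 days later).
The 3rd Friday is 2 weeks later: 7 + 14 = 21.

Jan 21, 2039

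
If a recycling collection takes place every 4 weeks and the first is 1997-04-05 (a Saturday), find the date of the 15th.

The 15th occurrence is 14 intervals after the first: 14 × 28 = 392 days after 1997-04-05.
April has 30 days — 25 days to the end of April leaves 367.
May has 31 days (336 left).
June has 30 days (306 left).
July has 31 days (275 left).
August has 31 days (244 left).
September has 30 days (214 left).
October has 31 days (183 left).
November has 30 days (153 left).
December has 31 days (122 left).
January has 31 days (91 left).
February has 28 days (63 left).
March has 31 days (32 left).
April has 30 days (2 left).
2 days into May → 1998-05-02.

1998-05-02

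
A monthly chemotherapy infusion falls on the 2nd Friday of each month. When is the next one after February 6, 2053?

February 14, 2053

February 2053 starts on a Saturday; its first Friday is the 7th, so the 2nd Friday is the 14th — February 14, 2053.
February 14, 2053 is after February 6, 2053, so that is the next one.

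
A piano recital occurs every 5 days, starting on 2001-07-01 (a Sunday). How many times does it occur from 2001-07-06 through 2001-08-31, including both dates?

12

Occurrences land 5·i days after 2001-07-01 for i = 0, 1, 2, …
2001-07-06 is 5 days after the start; 5 ÷ 5 = 1 remainder 0. First occurrence in the window: #2 on 2001-07-06 (1×5 = 5 days in).
2001-08-31 is 61 days after the start; 61 ÷ 5 = 12 remainder 1. Last occurrence in the window: #13 on 2001-08-30.
Occurrences #2 through #13: 12 in total.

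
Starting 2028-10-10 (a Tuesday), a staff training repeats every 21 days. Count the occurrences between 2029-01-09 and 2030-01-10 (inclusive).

Occurrences land 21·i days after 2028-10-10 for i = 0, 1, 2, …
2029-01-09 is 91 days after the start; 91 ÷ 21 = 4 remainder 7; since the remainder is 7, round up to i = 5. First occurrence in the window: #6 on 2029-01-23 (5×21 = 105 days in).
2030-01-10 is 457 days after the start; 457 ÷ 21 = 21 remainder 16. Last occurrence in the window: #22 on 2029-12-25.
Occurrences #6 through #22: 17 in total.

17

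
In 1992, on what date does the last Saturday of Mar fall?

The first Saturday of Mar 1992 is Mar 7.
Mar 1992 has 31 days. Adding weeks: 7, 14, 21, 28 — the last one ≤ 31 is the 28th.

Mar 28, 1992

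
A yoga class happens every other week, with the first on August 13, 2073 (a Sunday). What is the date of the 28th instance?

August 26, 2074

The 28th occurrence is 27 intervals after the first: 27 × 14 = 378 days after August 13, 2073.
August has 31 days — 18 days to the end of August leaves 360.
September has 30 days (330 left).
October has 31 days (299 left).
November has 30 days (269 left).
December has 31 days (238 left).
January has 31 days (207 left).
February has 28 days (179 left).
March has 31 days (148 left).
April has 30 days (118 left).
May has 31 days (87 left).
June has 30 days (57 left).
July has 31 days (26 left).
26 days into August → August 26, 2074.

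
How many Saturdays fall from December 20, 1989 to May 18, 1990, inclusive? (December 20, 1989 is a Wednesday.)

21

December 20, 1989 is a Wednesday; the first Saturday on or after it is December 23, 1989 (3 days later).
From December 23, 1989 to May 18, 1990: 8 + 31 + 28 + 31 + 30 + 18 = 146 days (rest of December, January, February, March, April, May).
146 ÷ 7 = 20 full weeks with remainder 6, so 20 more Saturdays after the first → 21.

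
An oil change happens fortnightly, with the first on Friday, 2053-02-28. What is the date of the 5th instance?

2053-04-25

The 5th occurrence is 4 intervals after the first: 4 × 14 = 56 days after 2053-02-28.
February has 28 days — 0 days to the end of February leaves 56.
March has 31 days (25 left).
25 days into April → 2053-04-25.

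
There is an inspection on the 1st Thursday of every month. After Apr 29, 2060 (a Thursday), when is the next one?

May 6, 2060

Apr 2060 starts on a Thursday, so its 1st Thursday is Apr 1, 2060.
That is not after Apr 29, 2060, so look at May 2060.
May 2060 starts on a Saturday, so its 1st Thursday is May 6, 2060 (5 days in).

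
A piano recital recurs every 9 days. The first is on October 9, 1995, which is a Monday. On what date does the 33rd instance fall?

July 23, 1996

The 33rd occurrence is 32 intervals after the first: 32 × 9 = 288 days after October 9, 1995.
October has 31 days — 22 days to the end of October leaves 266.
November has 30 days (236 left).
December has 31 days (205 left).
January has 31 days (174 left).
February has 29 days (145 left).
March has 31 days (114 left).
April has 30 days (84 left).
May has 31 days (53 left).
June has 30 days (23 left).
23 days into July → July 23, 1996.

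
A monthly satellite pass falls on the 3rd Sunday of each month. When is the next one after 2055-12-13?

2055-12-19

December 2055 starts on a Wednesday; its first Sunday is the 5th, so the 3rd Sunday is the 19th — 2055-12-19.
2055-12-19 is after 2055-12-13, so that is the next one.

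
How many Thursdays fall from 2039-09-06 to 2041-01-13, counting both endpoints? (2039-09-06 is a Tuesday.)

2039-09-06 is a Tuesday; the first Thursday on or after it is 2039-09-08 (2 days later).
From 2039-09-08 to 2041-01-13: 114 + 366 + 13 = 493 days (rest of 2039, 2040, to 2041-01-13 in 2041).
493 ÷ 7 = 70 full weeks with remainder 3, so 70 more Thursdays after the first → 71.

71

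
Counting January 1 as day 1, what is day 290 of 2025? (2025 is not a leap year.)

January has 31 days (290 − 31 = 259 remain).
February has 28 days (259 − 28 = 231 remain).
March has 31 days (231 − 31 = 200 remain).
April has 30 days (200 − 30 = 170 remain).
May has 31 days (170 − 31 = 139 remain).
June has 30 days (139 − 30 = 109 remain).
July has 31 days (109 − 31 = 78 remain).
August has 31 days (78 − 31 = 47 remain).
September has 30 days (47 − 30 = 17 remain).
17 into October → October 17.

2025-10-17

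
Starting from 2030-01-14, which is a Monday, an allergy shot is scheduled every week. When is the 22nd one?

2030-06-10

The 22nd occurrence is 21 intervals after the first: 21 × 7 = 147 days after 2030-01-14.
January has 31 days — 17 days to the end of January leaves 130.
February has 28 days (102 left).
March has 31 days (71 left).
April has 30 days (41 left).
May has 31 days (10 left).
10 days into June → 2030-06-10.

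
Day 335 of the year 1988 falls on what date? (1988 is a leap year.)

January has 31 days (335 − 31 = 304 remain).
February has 29 days (304 − 29 = 275 remain).
March has 31 days (275 − 31 = 244 remain).
April has 30 days (244 − 30 = 214 remain).
May has 31 days (214 − 31 = 183 remain).
June has 30 days (183 − 30 = 153 remain).
July has 31 days (153 − 31 = 122 remain).
August has 31 days (122 − 31 = 91 remain).
September has 30 days (91 − 30 = 61 remain).
October has 31 days (61 − 31 = 30 remain).
30 into November → November 30.

1988-11-30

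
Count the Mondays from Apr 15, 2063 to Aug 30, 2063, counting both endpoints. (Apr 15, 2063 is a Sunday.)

20

Apr 15, 2063 is a Sunday; the first Monday on or after it is Apr 16, 2063 (1 day later).
From Apr 16, 2063 to Aug 30, 2063: 14 + 31 + 30 + 31 + 30 = 136 days (rest of Apr, May, Jun, Jul, Aug).
136 ÷ 7 = 19 full weeks with remainder 3, so 19 more Mondays after the first → 20.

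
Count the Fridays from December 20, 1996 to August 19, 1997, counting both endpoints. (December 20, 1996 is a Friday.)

December 20, 1996 is a Friday; the first Friday on or after it is December 20, 1996.
From December 20, 1996 to August 19, 1997: 11 + 31 + 28 + 31 + 30 + 31 + 30 + 31 + 19 = 242 days (rest of December, January, February, March, April, May, June, July, August).
242 ÷ 7 = 34 full weeks with remainder 4, so 34 more Fridays after the first → 35.

35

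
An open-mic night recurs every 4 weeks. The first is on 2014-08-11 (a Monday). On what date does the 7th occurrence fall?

The 7th occurrence is 6 intervals after the first: 6 × 28 = 168 days after 2014-08-11.
August has 31 days — 20 days to the end of August leaves 148.
September has 30 days (118 left).
October has 31 days (87 left).
November has 30 days (57 left).
December has 31 days (26 left).
26 days into January → 2015-01-26.

2015-01-26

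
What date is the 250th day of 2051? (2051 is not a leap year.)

September 7, 2051

January has 31 days (250 − 31 = 219 remain).
February has 28 days (219 − 28 = 191 remain).
March has 31 days (191 − 31 = 160 remain).
April has 30 days (160 − 30 = 130 remain).
May has 31 days (130 − 31 = 99 remain).
June has 30 days (99 − 30 = 69 remain).
July has 31 days (69 − 31 = 38 remain).
August has 31 days (38 − 31 = 7 remain).
7 into September → September 7.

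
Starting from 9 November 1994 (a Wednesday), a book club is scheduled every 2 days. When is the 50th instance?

15 February 1995

The 50th occurrence is 49 intervals after the first: 49 × 2 = 98 days after 9 November 1994.
November has 30 days — 21 days to the end of November leaves 77.
December has 31 days (46 left).
January has 31 days (15 left).
15 days into February → 15 February 1995.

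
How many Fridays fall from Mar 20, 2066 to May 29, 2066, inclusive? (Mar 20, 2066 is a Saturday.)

10

Mar 20, 2066 is a Saturday; the first Friday on or after it is Mar 26, 2066 (6 days later).
From Mar 26, 2066 to May 29, 2066: 5 + 30 + 29 = 64 days (rest of Mar, Apr, May).
64 ÷ 7 = 9 full weeks with remainder 1, so 9 more Fridays after the first → 10.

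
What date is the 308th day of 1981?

November 4, 1981

January has 31 days (308 − 31 = 277 remain).
February has 28 days (277 − 28 = 249 remain).
March has 31 days (249 − 31 = 218 remain).
April has 30 days (218 − 30 = 188 remain).
May has 31 days (188 − 31 = 157 remain).
June has 30 days (157 − 30 = 127 remain).
July has 31 days (127 − 31 = 96 remain).
August has 31 days (96 − 31 = 65 remain).
September has 30 days (65 − 30 = 35 remain).
October has 31 days (35 − 31 = 4 remain).
4 into November → November 4.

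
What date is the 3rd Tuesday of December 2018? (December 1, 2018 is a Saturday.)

2018-12-18

December 2018 begins on a Saturday, so the first Tuesday is December 4 (3 days later).
The 3rd Tuesday is 2 weeks later: 4 + 14 = 18.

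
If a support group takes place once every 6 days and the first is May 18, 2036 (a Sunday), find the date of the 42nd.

The 42nd occurrence is 41 intervals after the first: 41 × 6 = 246 days after May 18, 2036.
May has 31 days — 13 days to the end of May leaves 233.
June has 30 days (203 left).
July has 31 days (172 left).
August has 31 days (141 left).
September has 30 days (111 left).
October has 31 days (80 left).
November has 30 days (50 left).
December has 31 days (19 left).
19 days into January → January 19, 2037.

January 19, 2037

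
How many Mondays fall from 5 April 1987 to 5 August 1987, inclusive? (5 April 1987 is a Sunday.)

18

5 April 1987 is a Sunday; the first Monday on or after it is 6 April 1987 (1 day later).
From 6 April 1987 to 5 August 1987: 24 + 31 + 30 + 31 + 5 = 121 days (rest of April, May, June, July, August).
121 ÷ 7 = 17 full weeks with remainder 2, so 17 more Mondays after the first → 18.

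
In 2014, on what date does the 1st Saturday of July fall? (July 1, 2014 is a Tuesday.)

July 2014 begins on a Tuesday, so the first Saturday is July 5 (4 days later).

2014-07-05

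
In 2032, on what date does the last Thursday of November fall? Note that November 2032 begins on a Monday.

25 November 2032

November 2032 begins on a Monday, so the first Thursday is November 4 (3 days later).
November 2032 has 30 days. Adding weeks: 4, 11, 18, 25 — the last one ≤ 30 is the 25th.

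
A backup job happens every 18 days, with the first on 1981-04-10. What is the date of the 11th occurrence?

The 11th occurrence is 10 intervals after the first: 10 × 18 = 180 days after 1981-04-10.
April has 30 days — 20 days to the end of April leaves 160.
May has 31 days (129 left).
June has 30 days (99 left).
July has 31 days (68 left).
August has 31 days (37 left).
September has 30 days (7 left).
7 days into October → 1981-10-07.

1981-10-07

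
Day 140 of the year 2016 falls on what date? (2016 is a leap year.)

Jan has 31 days (140 − 31 = 109 remain).
Feb has 29 days (109 − 29 = 80 remain).
Mar has 31 days (80 − 31 = 49 remain).
Apr has 30 days (49 − 30 = 19 remain).
19 into May → May 19.

May 19, 2016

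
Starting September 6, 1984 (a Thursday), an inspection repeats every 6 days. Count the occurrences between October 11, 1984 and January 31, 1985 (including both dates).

19

Occurrences land 6·i days after September 6, 1984 for i = 0, 1, 2, …
October 11, 1984 is 35 days after the start; 35 ÷ 6 = 5 remainder 5; since the remainder is 5, round up to i = 6. First occurrence in the window: #7 on October 12, 1984 (6×6 = 36 days in).
January 31, 1985 is 147 days after the start; 147 ÷ 6 = 24 remainder 3. Last occurrence in the window: #25 on January 28, 1985.
Occurrences #7 through #25: 19 in total.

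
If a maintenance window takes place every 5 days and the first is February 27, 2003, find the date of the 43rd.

September 25, 2003

The 43rd occurrence is 42 intervals after the first: 42 × 5 = 210 days after February 27, 2003.
February has 28 days — 1 day to the end of February leaves 209.
March has 31 days (178 left).
April has 30 days (148 left).
May has 31 days (117 left).
June has 30 days (87 left).
July has 31 days (56 left).
August has 31 days (25 left).
25 days into September → September 25, 2003.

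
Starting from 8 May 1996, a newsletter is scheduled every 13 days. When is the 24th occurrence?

3 March 1997

The 24th occurrence is 23 intervals after the first: 23 × 13 = 299 days after 8 May 1996.
May has 31 days — 23 days to the end of May leaves 276.
June has 30 days (246 left).
July has 31 days (215 left).
August has 31 days (184 left).
September has 30 days (154 left).
October has 31 days (123 left).
November has 30 days (93 left).
December has 31 days (62 left).
January has 31 days (31 left).
February has 28 days (3 left).
3 days into March → 3 March 1997.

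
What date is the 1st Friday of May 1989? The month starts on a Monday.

May 5, 1989

May 1989 begins on a Monday, so the first Friday is May 5 (4 days later).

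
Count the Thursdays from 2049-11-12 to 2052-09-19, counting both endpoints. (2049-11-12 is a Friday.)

149

2049-11-12 is a Friday; the first Thursday on or after it is 2049-11-18 (6 days later).
From 2049-11-18 to 2052-09-19: 43 + 365 + 365 + 263 = 1036 days (rest of 2049, 2050, 2051, to 2052-09-19 in 2052).
1036 ÷ 7 = 148 full weeks with remainder 0, so 148 more Thursdays after the first → 149.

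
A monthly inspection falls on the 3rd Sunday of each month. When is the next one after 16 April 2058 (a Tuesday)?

21 April 2058

April 2058 starts on a Monday; its first Sunday is the 7th, so the 3rd Sunday is the 21st — 21 April 2058.
21 April 2058 is after 16 April 2058, so that is the next one.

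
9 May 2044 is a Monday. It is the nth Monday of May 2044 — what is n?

2nd

Day 9 falls in week ⌈9/7⌉ of the month.
Days 1–7 hold the 1st Monday, 8–14 the 2nd, 15–21 the 3rd, 22–28 the 4th, 29–31 the 5th.
9 is in the range for the 2nd.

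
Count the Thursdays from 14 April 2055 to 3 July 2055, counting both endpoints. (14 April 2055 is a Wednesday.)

12

14 April 2055 is a Wednesday; the first Thursday on or after it is 15 April 2055 (1 day later).
From 15 April 2055 to 3 July 2055: 15 + 31 + 30 + 3 = 79 days (rest of April, May, June, July).
79 ÷ 7 = 11 full weeks with remainder 2, so 11 more Thursdays after the first → 12.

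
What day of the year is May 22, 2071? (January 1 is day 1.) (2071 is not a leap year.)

Days in months before May: 31 + 28 + 31 + 30 = 120.
Plus 22 days into May → day 142.

142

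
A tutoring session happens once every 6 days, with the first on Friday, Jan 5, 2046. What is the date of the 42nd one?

The 42nd occurrence is 41 intervals after the first: 41 × 6 = 246 days after Jan 5, 2046.
Jan has 31 days — 26 days to the end of Jan leaves 220.
Feb has 28 days (192 left).
Mar has 31 days (161 left).
Apr has 30 days (131 left).
May has 31 days (100 left).
Jun has 30 days (70 left).
Jul has 31 days (39 left).
Aug has 31 days (8 left).
8 days into Sep → Sep 8, 2046.

Sep 8, 2046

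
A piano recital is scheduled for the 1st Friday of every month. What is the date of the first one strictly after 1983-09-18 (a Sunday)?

September 1983 starts on a Thursday, so its 1st Friday is 1983-09-02 (1 day in).
That is not after 1983-09-18, so look at October 1983.
October 1983 starts on a Saturday, so its 1st Friday is 1983-10-07 (6 days in).

1983-10-07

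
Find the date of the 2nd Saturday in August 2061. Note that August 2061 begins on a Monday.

2061-08-13

August 2061 begins on a Monday, so the first Saturday is August 6 (5 days later).
The 2nd Saturday is 1 weeks later: 6 + 7 = 13.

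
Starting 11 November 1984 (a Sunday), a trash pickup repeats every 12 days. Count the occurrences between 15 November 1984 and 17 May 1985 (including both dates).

15

Occurrences land 12·i days after 11 November 1984 for i = 0, 1, 2, …
15 November 1984 is 4 days after the start; 4 ÷ 12 = 0 remainder 4; since the remainder is 4, round up to i = 1. First occurrence in the window: #2 on 23 November 1984 (1×12 = 12 days in).
17 May 1985 is 187 days after the start; 187 ÷ 12 = 15 remainder 7. Last occurrence in the window: #16 on 10 May 1985.
Occurrences #2 through #16: 15 in total.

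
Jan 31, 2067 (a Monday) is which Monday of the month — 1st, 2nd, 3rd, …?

Day 31 falls in week ⌈31/7⌉ of the month.
Days 1–7 hold the 1st Monday, 8–14 the 2nd, 15–21 the 3rd, 22–28 the 4th, 29–31 the 5th.
31 is in the range for the 5th.

5th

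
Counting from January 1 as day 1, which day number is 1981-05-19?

Days in months before May: 31 + 28 + 31 + 30 = 120.
Plus 19 days into May → day 139.

139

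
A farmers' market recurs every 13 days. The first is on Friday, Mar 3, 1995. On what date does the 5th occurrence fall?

Apr 24, 1995

The 5th occurrence is 4 intervals after the first: 4 × 13 = 52 days after Mar 3, 1995.
Mar has 31 days — 28 days to the end of Mar leaves 24.
24 days into Apr → Apr 24, 1995.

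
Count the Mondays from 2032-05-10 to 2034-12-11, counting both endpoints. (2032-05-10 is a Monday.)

136

2032-05-10 is a Monday; the first Monday on or after it is 2032-05-10.
From 2032-05-10 to 2034-12-11: 235 + 365 + 345 = 945 days (rest of 2032, 2033, to 2034-12-11 in 2034).
945 ÷ 7 = 135 full weeks with remainder 0, so 135 more Mondays after the first → 136.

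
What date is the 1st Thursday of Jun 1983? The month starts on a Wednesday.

Jun 1983 begins on a Wednesday, so the first Thursday is Jun 2 (1 day later).

Jun 2, 1983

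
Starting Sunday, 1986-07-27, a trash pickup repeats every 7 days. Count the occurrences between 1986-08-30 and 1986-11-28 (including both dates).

Occurrences land 7·i days after 1986-07-27 for i = 0, 1, 2, …
1986-08-30 is 34 days after the start; 34 ÷ 7 = 4 remainder 6; since the remainder is 6, round up to i = 5. First occurrence in the window: #6 on 1986-08-31 (5×7 = 35 days in).
1986-11-28 is 124 days after the start; 124 ÷ 7 = 17 remainder 5. Last occurrence in the window: #18 on 1986-11-23.
Occurrences #6 through #18: 13 in total.

13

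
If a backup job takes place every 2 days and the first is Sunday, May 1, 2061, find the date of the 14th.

The 14th occurrence is 13 intervals after the first: 13 × 2 = 26 days after May 1, 2061.
26 days later is May 27, 2061.

May 27, 2061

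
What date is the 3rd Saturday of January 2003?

January 2003 begins on a Wednesday, so the first Saturday is January 4 (3 days later).
The 3rd Saturday is 2 weeks later: 4 + 14 = 18.

January 18, 2003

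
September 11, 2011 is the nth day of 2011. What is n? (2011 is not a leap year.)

254

Days in months before September: 31 + 28 + 31 + 30 + 31 + 30 + 31 + 31 = 243.
Plus 11 days into September → day 254.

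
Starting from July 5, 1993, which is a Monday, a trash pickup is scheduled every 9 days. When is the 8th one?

The 8th occurrence is 7 intervals after the first: 7 × 9 = 63 days after July 5, 1993.
July has 31 days — 26 days to the end of July leaves 37.
August has 31 days (6 left).
6 days into September → September 6, 1993.

September 6, 1993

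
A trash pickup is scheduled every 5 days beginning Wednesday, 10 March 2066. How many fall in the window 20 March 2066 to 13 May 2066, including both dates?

Occurrences land 5·i days after 10 March 2066 for i = 0, 1, 2, …
20 March 2066 is 10 days after the start; 10 ÷ 5 = 2 remainder 0. First occurrence in the window: #3 on 20 March 2066 (2×5 = 10 days in).
13 May 2066 is 64 days after the start; 64 ÷ 5 = 12 remainder 4. Last occurrence in the window: #13 on 9 May 2066.
Occurrences #3 through #13: 11 in total.

11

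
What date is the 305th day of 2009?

Nov 1, 2009

Jan has 31 days (305 − 31 = 274 remain).
Feb has 28 days (274 − 28 = 246 remain).
Mar has 31 days (246 − 31 = 215 remain).
Apr has 30 days (215 − 30 = 185 remain).
May has 31 days (185 − 31 = 154 remain).
Jun has 30 days (154 − 30 = 124 remain).
Jul has 31 days (124 − 31 = 93 remain).
Aug has 31 days (93 − 31 = 62 remain).
Sep has 30 days (62 − 30 = 32 remain).
Oct has 31 days (32 − 31 = 1 remain).
1 into Nov → Nov 1.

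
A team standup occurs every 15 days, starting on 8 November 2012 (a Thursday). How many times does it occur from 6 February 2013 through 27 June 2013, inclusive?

Occurrences land 15·i days after 8 November 2012 for i = 0, 1, 2, …
6 February 2013 is 90 days after the start; 90 ÷ 15 = 6 remainder 0. First occurrence in the window: #7 on 6 February 2013 (6×15 = 90 days in).
27 June 2013 is 231 days after the start; 231 ÷ 15 = 15 remainder 6. Last occurrence in the window: #16 on 21 June 2013.
Occurrences #7 through #16: 10 in total.

10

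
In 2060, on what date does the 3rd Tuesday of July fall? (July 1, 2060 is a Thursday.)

July 2060 begins on a Thursday, so the first Tuesday is July 6 (5 days later).
The 3rd Tuesday is 2 weeks later: 6 + 14 = 20.

July 20, 2060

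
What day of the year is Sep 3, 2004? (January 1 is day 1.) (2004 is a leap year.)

Days in months before Sep: 31 + 29 + 31 + 30 + 31 + 30 + 31 + 31 = 244.
Plus 3 days into Sep → day 247.

247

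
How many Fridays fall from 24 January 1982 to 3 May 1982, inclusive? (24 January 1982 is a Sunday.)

14

24 January 1982 is a Sunday; the first Friday on or after it is 29 January 1982 (5 days later).
From 29 January 1982 to 3 May 1982: 2 + 28 + 31 + 30 + 3 = 94 days (rest of January, February, March, April, May).
94 ÷ 7 = 13 full weeks with remainder 3, so 13 more Fridays after the first → 14.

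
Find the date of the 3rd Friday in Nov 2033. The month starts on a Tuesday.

Nov 2033 begins on a Tuesday, so the first Friday is Nov 4 (3 days later).
The 3rd Friday is 2 weeks later: 4 + 14 = 18.

Nov 18, 2033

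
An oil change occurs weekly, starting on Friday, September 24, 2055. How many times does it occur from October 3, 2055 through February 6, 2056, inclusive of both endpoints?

18

Occurrences land 7·i days after September 24, 2055 for i = 0, 1, 2, …
October 3, 2055 is 9 days after the start; 9 ÷ 7 = 1 remainder 2; since the remainder is 2, round up to i = 2. First occurrence in the window: #3 on October 8, 2055 (2×7 = 14 days in).
February 6, 2056 is 135 days after the start; 135 ÷ 7 = 19 remainder 2. Last occurrence in the window: #20 on February 4, 2056.
Occurrences #3 through #20: 18 in total.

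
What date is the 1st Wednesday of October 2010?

6 October 2010

October 2010 begins on a Friday, so the first Wednesday is October 6 (5 days later).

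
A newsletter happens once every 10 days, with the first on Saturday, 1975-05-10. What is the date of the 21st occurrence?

The 21st occurrence is 20 intervals after the first: 20 × 10 = 200 days after 1975-05-10.
May has 31 days — 21 days to the end of May leaves 179.
June has 30 days (149 left).
July has 31 days (118 left).
August has 31 days (87 left).
September has 30 days (57 left).
October has 31 days (26 left).
26 days into November → 1975-11-26.

1975-11-26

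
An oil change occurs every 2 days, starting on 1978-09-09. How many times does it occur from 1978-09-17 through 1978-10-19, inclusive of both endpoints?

17

Occurrences land 2·i days after 1978-09-09 for i = 0, 1, 2, …
1978-09-17 is 8 days after the start; 8 ÷ 2 = 4 remainder 0. First occurrence in the window: #5 on 1978-09-17 (4×2 = 8 days in).
1978-10-19 is 40 days after the start; 40 ÷ 2 = 20 remainder 0. Last occurrence in the window: #21 on 1978-10-19.
Occurrences #5 through #21: 17 in total.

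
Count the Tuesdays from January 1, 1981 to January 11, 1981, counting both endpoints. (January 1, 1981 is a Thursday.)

January 1, 1981 is a Thursday; the first Tuesday on or after it is January 6, 1981 (5 days later).
From January 6, 1981 to January 11, 1981 is 11 − 6 = 5 days.
5 ÷ 7 = 0 full weeks with remainder 5, so 0 more Tuesdays after the first → 1.

1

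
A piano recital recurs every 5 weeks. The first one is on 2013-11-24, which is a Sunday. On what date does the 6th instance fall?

2014-05-18

The 6th occurrence is 5 intervals after the first: 5 × 35 = 175 days after 2013-11-24.
November has 30 days — 6 days to the end of November leaves 169.
December has 31 days (138 left).
January has 31 days (107 left).
February has 28 days (79 left).
March has 31 days (48 left).
April has 30 days (18 left).
18 days into May → 2014-05-18.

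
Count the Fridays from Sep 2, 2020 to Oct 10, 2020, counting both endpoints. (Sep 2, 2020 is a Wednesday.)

Sep 2, 2020 is a Wednesday; the first Friday on or after it is Sep 4, 2020 (2 days later).
From Sep 4, 2020 to Oct 10, 2020: 26 + 10 = 36 days (rest of Sep, Oct).
36 ÷ 7 = 5 full weeks with remainder 1, so 5 more Fridays after the first → 6.

6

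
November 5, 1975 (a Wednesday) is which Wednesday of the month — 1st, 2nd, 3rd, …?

Day 5 falls in week ⌈5/7⌉ of the month.
Days 1–7 hold the 1st Wednesday, 8–14 the 2nd, 15–21 the 3rd, 22–28 the 4th, 29–31 the 5th.
5 is in the range for the 1st.

1st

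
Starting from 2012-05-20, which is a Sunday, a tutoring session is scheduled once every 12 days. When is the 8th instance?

The 8th occurrence is 7 intervals after the first: 7 × 12 = 84 days after 2012-05-20.
May has 31 days — 11 days to the end of May leaves 73.
June has 30 days (43 left).
July has 31 days (12 left).
12 days into August → 2012-08-12.

2012-08-12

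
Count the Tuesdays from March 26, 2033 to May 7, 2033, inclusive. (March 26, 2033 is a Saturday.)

March 26, 2033 is a Saturday; the first Tuesday on or after it is March 29, 2033 (3 days later).
From March 29, 2033 to May 7, 2033: 2 + 30 + 7 = 39 days (rest of March, April, May).
39 ÷ 7 = 5 full weeks with remainder 4, so 5 more Tuesdays after the first → 6.

6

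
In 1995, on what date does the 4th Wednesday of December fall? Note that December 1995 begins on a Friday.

December 1995 begins on a Friday, so the first Wednesday is December 6 (5 days later).
The 4th Wednesday is 3 weeks later: 6 + 21 = 27.

1995-12-27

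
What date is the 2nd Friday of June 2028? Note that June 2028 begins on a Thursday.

June 2028 begins on a Thursday, so the first Friday is June 2 (1 day later).
The 2nd Friday is 1 weeks later: 2 + 7 = 9.

2028-06-09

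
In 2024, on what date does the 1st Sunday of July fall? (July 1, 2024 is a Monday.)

July 2024 begins on a Monday, so the first Sunday is July 7 (6 days later).

2024-07-07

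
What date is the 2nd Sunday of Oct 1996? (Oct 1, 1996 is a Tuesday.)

Oct 1996 begins on a Tuesday, so the first Sunday is Oct 6 (5 days later).
The 2nd Sunday is 1 weeks later: 6 + 7 = 13.

Oct 13, 1996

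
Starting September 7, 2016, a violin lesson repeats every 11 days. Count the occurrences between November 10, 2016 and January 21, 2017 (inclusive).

7

Occurrences land 11·i days after September 7, 2016 for i = 0, 1, 2, …
November 10, 2016 is 64 days after the start; 64 ÷ 11 = 5 remainder 9; since the remainder is 9, round up to i = 6. First occurrence in the window: #7 on November 12, 2016 (6×11 = 66 days in).
January 21, 2017 is 136 days after the start; 136 ÷ 11 = 12 remainder 4. Last occurrence in the window: #13 on January 17, 2017.
Occurrences #7 through #13: 7 in total.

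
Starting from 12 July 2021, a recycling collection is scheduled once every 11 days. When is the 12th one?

The 12th occurrence is 11 intervals after the first: 11 × 11 = 121 days after 12 July 2021.
July has 31 days — 19 days to the end of July leaves 102.
August has 31 days (71 left).
September has 30 days (41 left).
October has 31 days (10 left).
10 days into November → 10 November 2021.

10 November 2021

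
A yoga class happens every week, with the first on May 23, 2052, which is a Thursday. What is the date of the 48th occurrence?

The 48th occurrence is 47 intervals after the first: 47 × 7 = 329 days after May 23, 2052.
May has 31 days — 8 days to the end of May leaves 321.
June has 30 days (291 left).
July has 31 days (260 left).
August has 31 days (229 left).
September has 30 days (199 left).
October has 31 days (168 left).
November has 30 days (138 left).
December has 31 days (107 left).
January has 31 days (76 left).
February has 28 days (48 left).
March has 31 days (17 left).
17 days into April → April 17, 2053.

April 17, 2053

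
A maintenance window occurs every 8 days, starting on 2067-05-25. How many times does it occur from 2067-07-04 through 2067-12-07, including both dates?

20

Occurrences land 8·i days after 2067-05-25 for i = 0, 1, 2, …
2067-07-04 is 40 days after the start; 40 ÷ 8 = 5 remainder 0. First occurrence in the window: #6 on 2067-07-04 (5×8 = 40 days in).
2067-12-07 is 196 days after the start; 196 ÷ 8 = 24 remainder 4. Last occurrence in the window: #25 on 2067-12-03.
Occurrences #6 through #25: 20 in total.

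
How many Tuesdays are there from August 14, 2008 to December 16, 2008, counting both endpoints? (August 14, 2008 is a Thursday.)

August 14, 2008 is a Thursday; the first Tuesday on or after it is August 19, 2008 (5 days later).
From August 19, 2008 to December 16, 2008: 12 + 30 + 31 + 30 + 16 = 119 days (rest of August, September, October, November, December).
119 ÷ 7 = 17 full weeks with remainder 0, so 17 more Tuesdays after the first → 18.

18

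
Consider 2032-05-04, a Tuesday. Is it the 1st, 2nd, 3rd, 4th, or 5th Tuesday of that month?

Day 4 falls in week ⌈4/7⌉ of the month.
Days 1–7 hold the 1st Tuesday, 8–14 the 2nd, 15–21 the 3rd, 22–28 the 4th, 29–31 the 5th.
4 is in the range for the 1st.

1st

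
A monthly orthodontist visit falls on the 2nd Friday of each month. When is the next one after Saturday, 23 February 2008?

14 March 2008

February 2008 starts on a Friday; its first Friday is the 1st, so the 2nd Friday is the 8th — 8 February 2008.
That is not after 23 February 2008, so look at March 2008.
March 2008 starts on a Saturday; its first Friday is the 7th, so the 2nd Friday is the 14th — 14 March 2008.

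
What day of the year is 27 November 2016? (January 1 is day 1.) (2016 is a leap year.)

Days in months before November: 31 + 29 + 31 + 30 + 31 + 30 + 31 + 31 + 30 + 31 = 305.
Plus 27 days into November → day 332.

332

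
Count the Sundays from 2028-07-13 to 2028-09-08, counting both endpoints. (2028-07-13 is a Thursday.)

8

2028-07-13 is a Thursday; the first Sunday on or after it is 2028-07-16 (3 days later).
From 2028-07-16 to 2028-09-08: 15 + 31 + 8 = 54 days (rest of July, August, September).
54 ÷ 7 = 7 full weeks with remainder 5, so 7 more Sundays after the first → 8.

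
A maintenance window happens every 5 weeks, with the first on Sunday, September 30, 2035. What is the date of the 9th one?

The 9th occurrence is 8 intervals after the first: 8 × 35 = 280 days after September 30, 2035.
September has 30 days — 0 days to the end of September leaves 280.
October has 31 days (249 left).
November has 30 days (219 left).
December has 31 days (188 left).
January has 31 days (157 left).
February has 29 days (128 left).
March has 31 days (97 left).
April has 30 days (67 left).
May has 31 days (36 left).
June has 30 days (6 left).
6 days into July → July 6, 2036.

July 6, 2036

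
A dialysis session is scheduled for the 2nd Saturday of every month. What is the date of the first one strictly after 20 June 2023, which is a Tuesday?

8 July 2023

June 2023 starts on a Thursday; its first Saturday is the 3rd, so the 2nd Saturday is the 10th — 10 June 2023.
That is not after 20 June 2023, so look at July 2023.
July 2023 starts on a Saturday; its first Saturday is the 1st, so the 2nd Saturday is the 8th — 8 July 2023.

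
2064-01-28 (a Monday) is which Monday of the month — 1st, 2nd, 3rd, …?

Day 28 falls in week ⌈28/7⌉ of the month.
Days 1–7 hold the 1st Monday, 8–14 the 2nd, 15–21 the 3rd, 22–28 the 4th, 29–31 the 5th.
28 is in the range for the 4th.

4th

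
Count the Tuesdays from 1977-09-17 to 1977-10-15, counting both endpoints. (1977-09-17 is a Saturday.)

4

1977-09-17 is a Saturday; the first Tuesday on or after it is 1977-09-20 (3 days later).
From 1977-09-20 to 1977-10-15: 10 + 15 = 25 days (rest of September, October).
25 ÷ 7 = 3 full weeks with remainder 4, so 3 more Tuesdays after the first → 4.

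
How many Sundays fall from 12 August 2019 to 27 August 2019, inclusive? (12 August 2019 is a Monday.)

2

12 August 2019 is a Monday; the first Sunday on or after it is 18 August 2019 (6 days later).
From 18 August 2019 to 27 August 2019 is 27 − 18 = 9 days.
9 ÷ 7 = 1 full weeks with remainder 2, so 1 more Sundays after the first → 2.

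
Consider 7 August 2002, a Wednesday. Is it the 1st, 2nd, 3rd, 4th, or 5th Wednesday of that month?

Day 7 falls in week ⌈7/7⌉ of the month.
Days 1–7 hold the 1st Wednesday, 8–14 the 2nd, 15–21 the 3rd, 22–28 the 4th, 29–31 the 5th.
7 is in the range for the 1st.

1st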